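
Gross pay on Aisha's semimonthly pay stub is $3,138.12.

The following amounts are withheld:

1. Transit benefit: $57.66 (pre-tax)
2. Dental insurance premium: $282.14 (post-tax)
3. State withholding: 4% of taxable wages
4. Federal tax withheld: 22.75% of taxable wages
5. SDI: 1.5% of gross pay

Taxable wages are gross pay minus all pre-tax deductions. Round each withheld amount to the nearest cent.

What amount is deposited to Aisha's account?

$1,927.23

Transit benefit: $57.66
Taxable wages = $3,138.12 − $57.66 = $3,080.46
State withholding: $3,080.46 × 0.04 = $123.22
Federal tax withheld: $3,080.46 × 0.2275 = $700.80
SDI: $3,138.12 × 0.015 = $47.07
Dental insurance premium: $282.14
Total deductions = $57.66 + $123.22 + $700.80 + $47.07 + $282.14 = $1,210.89
Net pay = $3,138.12 − $1,210.89 = $1,927.23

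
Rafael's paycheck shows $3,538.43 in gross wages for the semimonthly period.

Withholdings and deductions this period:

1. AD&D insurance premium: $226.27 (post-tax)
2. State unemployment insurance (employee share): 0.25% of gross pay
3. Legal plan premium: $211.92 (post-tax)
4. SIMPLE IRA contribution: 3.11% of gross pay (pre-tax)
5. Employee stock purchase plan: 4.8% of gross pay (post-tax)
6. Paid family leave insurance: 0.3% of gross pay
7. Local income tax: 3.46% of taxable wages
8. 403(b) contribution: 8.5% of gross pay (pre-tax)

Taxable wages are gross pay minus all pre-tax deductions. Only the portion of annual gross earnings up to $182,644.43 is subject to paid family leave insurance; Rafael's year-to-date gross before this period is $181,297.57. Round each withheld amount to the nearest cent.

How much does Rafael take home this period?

$2,398.47

SIMPLE IRA contribution: $3,538.43 × 0.0311 = $110.05
403(b) contribution: $3,538.43 × 0.085 = $300.77
Pre-tax total = $110.05 + $300.77 = $410.82
Taxable wages = $3,538.43 − $410.82 = $3,127.61
Local income tax: $3,127.61 × 0.0346 = $108.22
Paid family leave insurance: only $182,644.43 − $181,297.57 = $1,346.86 of this check is subject → $1,346.86 × 0.003 = $4.04
State unemployment insurance (employee share): $3,538.43 × 0.0025 = $8.85
Employee stock purchase plan: $3,538.43 × 0.048 = $169.84
AD&D insurance premium: $226.27
Legal plan premium: $211.92
Total deductions = $110.05 + $300.77 + $108.22 + $4.04 + $8.85 + $169.84 + $226.27 + $211.92 = $1,139.96
Net pay = $3,538.43 − $1,139.96 = $2,398.47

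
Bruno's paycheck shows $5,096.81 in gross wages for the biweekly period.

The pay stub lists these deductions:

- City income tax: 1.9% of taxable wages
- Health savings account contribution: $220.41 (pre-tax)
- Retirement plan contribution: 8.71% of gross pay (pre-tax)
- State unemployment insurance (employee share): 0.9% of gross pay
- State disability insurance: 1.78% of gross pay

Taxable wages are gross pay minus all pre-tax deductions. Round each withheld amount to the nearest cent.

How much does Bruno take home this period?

$4,211.66

Retirement plan contribution: $5,096.81 × 0.0871 = $443.93
Health savings account contribution: $220.41
Pre-tax total = $443.93 + $220.41 = $664.34
Taxable wages = $5,096.81 − $664.34 = $4,432.47
City income tax: $4,432.47 × 0.019 = $84.22
State disability insurance: $5,096.81 × 0.0178 = $90.72
State unemployment insurance (employee share): $5,096.81 × 0.009 = $45.87
Total deductions = $443.93 + $220.41 + $84.22 + $90.72 + $45.87 = $885.15
Net pay = $5,096.81 − $885.15 = $4,211.66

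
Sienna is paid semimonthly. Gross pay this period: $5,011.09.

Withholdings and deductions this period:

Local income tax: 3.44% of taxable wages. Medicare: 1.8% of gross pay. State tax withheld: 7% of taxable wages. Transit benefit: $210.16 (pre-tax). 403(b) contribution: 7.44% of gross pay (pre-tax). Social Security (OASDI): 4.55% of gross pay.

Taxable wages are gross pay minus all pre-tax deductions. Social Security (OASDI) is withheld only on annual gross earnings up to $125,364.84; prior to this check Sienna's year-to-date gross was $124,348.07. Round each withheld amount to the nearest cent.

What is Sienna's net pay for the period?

Transit benefit: $210.16
403(b) contribution: $5,011.09 × 0.0744 = $372.83
Pre-tax total = $210.16 + $372.83 = $582.99
Taxable wages = $5,011.09 − $582.99 = $4,428.10
State tax withheld: $4,428.10 × 0.07 = $309.97
Local income tax: $4,428.10 × 0.0344 = $152.33
Social Security (OASDI): only $125,364.84 − $124,348.07 = $1,016.77 of this check is subject → $1,016.77 × 0.0455 = $46.26
Medicare: $5,011.09 × 0.018 = $90.20
Total deductions = $210.16 + $372.83 + $309.97 + $152.33 + $46.26 + $90.20 = $1,181.75
Net pay = $5,011.09 − $1,181.75 = $3,829.34

$3,829.34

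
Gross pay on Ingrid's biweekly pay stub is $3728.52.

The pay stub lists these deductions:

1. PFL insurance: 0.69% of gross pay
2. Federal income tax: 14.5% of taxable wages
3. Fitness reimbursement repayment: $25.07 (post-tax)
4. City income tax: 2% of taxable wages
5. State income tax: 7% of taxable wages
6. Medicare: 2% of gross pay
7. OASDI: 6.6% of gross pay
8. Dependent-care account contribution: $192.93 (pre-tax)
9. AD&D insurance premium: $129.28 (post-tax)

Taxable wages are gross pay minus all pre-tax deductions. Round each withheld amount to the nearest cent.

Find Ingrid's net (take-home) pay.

$2204.00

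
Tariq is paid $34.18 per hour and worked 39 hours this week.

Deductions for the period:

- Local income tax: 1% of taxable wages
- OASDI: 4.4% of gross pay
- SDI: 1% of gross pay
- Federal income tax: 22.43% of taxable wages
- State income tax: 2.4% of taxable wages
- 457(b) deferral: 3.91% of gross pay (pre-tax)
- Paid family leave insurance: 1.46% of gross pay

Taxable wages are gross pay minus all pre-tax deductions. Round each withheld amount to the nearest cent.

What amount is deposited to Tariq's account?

Gross pay: 39 × $34.18 = $1,333.02
457(b) deferral: $1,333.02 × 0.0391 = $52.12
Taxable wages = $1,333.02 − $52.12 = $1,280.90
State income tax: $1,280.90 × 0.024 = $30.74
Local income tax: $1,280.90 × 0.01 = $12.81
Federal income tax: $1,280.90 × 0.2243 = $287.31
Paid family leave insurance: $1,333.02 × 0.0146 = $19.46
OASDI: $1,333.02 × 0.044 = $58.65
SDI: $1,333.02 × 0.01 = $13.33
Total deductions = $52.12 + $30.74 + $12.81 + $287.31 + $19.46 + $58.65 + $13.33 = $474.42
Net pay = $1,333.02 − $474.42 = $858.60

$858.60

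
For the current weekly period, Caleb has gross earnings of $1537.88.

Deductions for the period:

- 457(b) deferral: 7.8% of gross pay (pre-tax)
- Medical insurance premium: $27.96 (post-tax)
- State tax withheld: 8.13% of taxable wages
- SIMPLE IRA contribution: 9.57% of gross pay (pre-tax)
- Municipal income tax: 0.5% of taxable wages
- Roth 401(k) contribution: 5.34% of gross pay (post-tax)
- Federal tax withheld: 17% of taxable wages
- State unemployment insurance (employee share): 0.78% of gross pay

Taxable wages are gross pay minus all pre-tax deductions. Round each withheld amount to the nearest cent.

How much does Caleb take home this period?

457(b) deferral: $1537.88 × 0.078 = $119.95
SIMPLE IRA contribution: $1537.88 × 0.0957 = $147.18
Pre-tax total = $119.95 + $147.18 = $267.13
Taxable wages = $1537.88 − $267.13 = $1270.75
Federal tax withheld: $1270.75 × 0.17 = $216.03
State tax withheld: $1270.75 × 0.0813 = $103.31
Municipal income tax: $1270.75 × 0.005 = $6.35
State unemployment insurance (employee share): $1537.88 × 0.0078 = $12.00
Roth 401(k) contribution: $1537.88 × 0.0534 = $82.12
Medical insurance premium: $27.96
Total deductions = $119.95 + $147.18 + $216.03 + $103.31 + $6.35 + $12.00 + $82.12 + $27.96 = $714.90
Net pay = $1537.88 − $714.90 = $822.98

$822.98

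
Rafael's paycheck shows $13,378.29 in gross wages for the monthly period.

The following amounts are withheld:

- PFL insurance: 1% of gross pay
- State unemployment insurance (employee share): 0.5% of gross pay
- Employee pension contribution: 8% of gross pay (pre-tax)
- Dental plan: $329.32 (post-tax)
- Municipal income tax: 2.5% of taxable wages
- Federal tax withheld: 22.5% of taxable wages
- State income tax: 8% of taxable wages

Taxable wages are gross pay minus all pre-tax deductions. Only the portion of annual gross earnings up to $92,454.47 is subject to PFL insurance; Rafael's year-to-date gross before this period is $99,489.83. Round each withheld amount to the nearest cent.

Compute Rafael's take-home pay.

Employee pension contribution: $13,378.29 × 0.08 = $1,070.26
Taxable wages = $13,378.29 − $1,070.26 = $12,308.03
Federal tax withheld: $12,308.03 × 0.225 = $2,769.31
State income tax: $12,308.03 × 0.08 = $984.64
Municipal income tax: $12,308.03 × 0.025 = $307.70
PFL insurance: annual cap $92,454.47 already reached (YTD $99,489.83), so $0.00
State unemployment insurance (employee share): $13,378.29 × 0.005 = $66.89
Dental plan: $329.32
Total deductions = $1,070.26 + $2,769.31 + $984.64 + $307.70 + $0.00 + $66.89 + $329.32 = $5,528.12
Net pay = $13,378.29 − $5,528.12 = $7,850.17

$7,850.17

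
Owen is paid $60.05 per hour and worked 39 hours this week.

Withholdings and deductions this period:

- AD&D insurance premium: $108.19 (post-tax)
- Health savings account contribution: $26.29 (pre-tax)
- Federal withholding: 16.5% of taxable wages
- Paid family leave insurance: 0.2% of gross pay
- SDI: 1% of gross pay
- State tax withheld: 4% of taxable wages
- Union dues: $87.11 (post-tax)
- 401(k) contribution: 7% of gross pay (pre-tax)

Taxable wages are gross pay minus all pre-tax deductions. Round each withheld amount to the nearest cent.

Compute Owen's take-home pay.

$1487.22

Gross pay: 39 × $60.05 = $2341.95
Health savings account contribution: $26.29
401(k) contribution: $2341.95 × 0.07 = $163.94
Pre-tax total = $26.29 + $163.94 = $190.23
Taxable wages = $2341.95 − $190.23 = $2151.72
State tax withheld: $2151.72 × 0.04 = $86.07
Federal withholding: $2151.72 × 0.165 = $355.03
SDI: $2341.95 × 0.01 = $23.42
Paid family leave insurance: $2341.95 × 0.002 = $4.68
Union dues: $87.11
AD&D insurance premium: $108.19
Total deductions = $26.29 + $163.94 + $86.07 + $355.03 + $23.42 + $4.68 + $87.11 + $108.19 = $854.73
Net pay = $2341.95 − $854.73 = $1487.22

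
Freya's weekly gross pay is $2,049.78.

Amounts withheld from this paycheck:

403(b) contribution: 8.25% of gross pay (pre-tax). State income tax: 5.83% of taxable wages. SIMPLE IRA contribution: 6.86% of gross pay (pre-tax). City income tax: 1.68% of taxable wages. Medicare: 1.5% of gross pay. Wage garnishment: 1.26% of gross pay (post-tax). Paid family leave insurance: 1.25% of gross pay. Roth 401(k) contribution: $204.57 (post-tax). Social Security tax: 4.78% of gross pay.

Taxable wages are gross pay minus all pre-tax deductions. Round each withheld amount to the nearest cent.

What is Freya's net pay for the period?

$1,224.63

403(b) contribution: $2,049.78 × 0.0825 = $169.11
SIMPLE IRA contribution: $2,049.78 × 0.0686 = $140.61
Pre-tax total = $169.11 + $140.61 = $309.72
Taxable wages = $2,049.78 − $309.72 = $1,740.06
City income tax: $1,740.06 × 0.0168 = $29.23
State income tax: $1,740.06 × 0.0583 = $101.45
Social Security tax: $2,049.78 × 0.0478 = $97.98
Medicare: $2,049.78 × 0.015 = $30.75
Paid family leave insurance: $2,049.78 × 0.0125 = $25.62
Roth 401(k) contribution: $204.57
Wage garnishment: $2,049.78 × 0.0126 = $25.83
Total deductions = $169.11 + $140.61 + $29.23 + $101.45 + $97.98 + $30.75 + $25.62 + $204.57 + $25.83 = $825.15
Net pay = $2,049.78 − $825.15 = $1,224.63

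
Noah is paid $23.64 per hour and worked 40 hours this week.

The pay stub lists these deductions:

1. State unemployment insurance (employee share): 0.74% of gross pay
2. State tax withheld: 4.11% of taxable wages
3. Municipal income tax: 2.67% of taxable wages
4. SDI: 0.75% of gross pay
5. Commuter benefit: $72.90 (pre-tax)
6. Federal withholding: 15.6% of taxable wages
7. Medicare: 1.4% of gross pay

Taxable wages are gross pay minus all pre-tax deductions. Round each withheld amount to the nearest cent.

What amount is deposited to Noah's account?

Gross pay: 40 × $23.64 = $945.60
Commuter benefit: $72.90
Taxable wages = $945.60 − $72.90 = $872.70
Federal withholding: $872.70 × 0.156 = $136.14
State tax withheld: $872.70 × 0.0411 = $35.87
Municipal income tax: $872.70 × 0.0267 = $23.30
SDI: $945.60 × 0.0075 = $7.09
State unemployment insurance (employee share): $945.60 × 0.0074 = $7.00
Medicare: $945.60 × 0.014 = $13.24
Total deductions = $72.90 + $136.14 + $35.87 + $23.30 + $7.09 + $7.00 + $13.24 = $295.54
Net pay = $945.60 − $295.54 = $650.06

$650.06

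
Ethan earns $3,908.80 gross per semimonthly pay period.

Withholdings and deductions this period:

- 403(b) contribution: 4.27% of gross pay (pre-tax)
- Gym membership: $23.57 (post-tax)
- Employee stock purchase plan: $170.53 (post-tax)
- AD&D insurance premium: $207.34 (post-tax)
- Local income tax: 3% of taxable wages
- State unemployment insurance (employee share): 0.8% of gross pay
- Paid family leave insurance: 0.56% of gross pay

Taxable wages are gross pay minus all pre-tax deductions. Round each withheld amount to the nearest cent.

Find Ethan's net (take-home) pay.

403(b) contribution: $3,908.80 × 0.0427 = $166.91
Taxable wages = $3,908.80 − $166.91 = $3,741.89
Local income tax: $3,741.89 × 0.03 = $112.26
State unemployment insurance (employee share): $3,908.80 × 0.008 = $31.27
Paid family leave insurance: $3,908.80 × 0.0056 = $21.89
Employee stock purchase plan: $170.53
AD&D insurance premium: $207.34
Gym membership: $23.57
Total deductions = $166.91 + $112.26 + $31.27 + $21.89 + $170.53 + $207.34 + $23.57 = $733.77
Net pay = $3,908.80 − $733.77 = $3,175.03

$3,175.03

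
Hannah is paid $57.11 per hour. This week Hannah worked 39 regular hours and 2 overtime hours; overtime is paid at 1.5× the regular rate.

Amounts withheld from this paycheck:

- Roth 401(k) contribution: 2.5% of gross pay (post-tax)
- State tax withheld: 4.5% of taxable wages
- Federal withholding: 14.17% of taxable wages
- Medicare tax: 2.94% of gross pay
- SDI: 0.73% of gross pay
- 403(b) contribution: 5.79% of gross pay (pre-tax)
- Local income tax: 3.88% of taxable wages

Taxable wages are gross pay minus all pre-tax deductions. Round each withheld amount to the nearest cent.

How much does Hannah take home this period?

$1,602.16

Regular pay: 39 × $57.11 = $2,227.29
Overtime pay: 2 × $57.11 × 1.5 = $171.33
Gross pay = $2,227.29 + $171.33 = $2,398.62
403(b) contribution: $2,398.62 × 0.0579 = $138.88
Taxable wages = $2,398.62 − $138.88 = $2,259.74
State tax withheld: $2,259.74 × 0.045 = $101.69
Local income tax: $2,259.74 × 0.0388 = $87.68
Federal withholding: $2,259.74 × 0.1417 = $320.21
SDI: $2,398.62 × 0.0073 = $17.51
Medicare tax: $2,398.62 × 0.0294 = $70.52
Roth 401(k) contribution: $2,398.62 × 0.025 = $59.97
Total deductions = $138.88 + $101.69 + $87.68 + $320.21 + $17.51 + $70.52 + $59.97 = $796.46
Net pay = $2,398.62 − $796.46 = $1,602.16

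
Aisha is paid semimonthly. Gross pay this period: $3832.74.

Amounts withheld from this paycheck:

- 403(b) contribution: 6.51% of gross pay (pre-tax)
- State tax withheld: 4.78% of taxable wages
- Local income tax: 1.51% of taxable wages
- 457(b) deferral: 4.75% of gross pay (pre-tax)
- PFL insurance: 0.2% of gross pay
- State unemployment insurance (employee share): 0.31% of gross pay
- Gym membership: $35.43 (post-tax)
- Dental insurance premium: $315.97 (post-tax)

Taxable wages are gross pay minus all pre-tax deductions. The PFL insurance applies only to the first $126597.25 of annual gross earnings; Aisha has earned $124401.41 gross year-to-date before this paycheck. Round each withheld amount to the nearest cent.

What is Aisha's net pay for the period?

457(b) deferral: $3832.74 × 0.0475 = $182.06
403(b) contribution: $3832.74 × 0.0651 = $249.51
Pre-tax total = $182.06 + $249.51 = $431.57
Taxable wages = $3832.74 − $431.57 = $3401.17
Local income tax: $3401.17 × 0.0151 = $51.36
State tax withheld: $3401.17 × 0.0478 = $162.58
PFL insurance: only $126597.25 − $124401.41 = $2195.84 of this check is subject → $2195.84 × 0.002 = $4.39
State unemployment insurance (employee share): $3832.74 × 0.0031 = $11.88
Gym membership: $35.43
Dental insurance premium: $315.97
Total deductions = $182.06 + $249.51 + $51.36 + $162.58 + $4.39 + $11.88 + $35.43 + $315.97 = $1013.18
Net pay = $3832.74 − $1013.18 = $2819.56

$2819.56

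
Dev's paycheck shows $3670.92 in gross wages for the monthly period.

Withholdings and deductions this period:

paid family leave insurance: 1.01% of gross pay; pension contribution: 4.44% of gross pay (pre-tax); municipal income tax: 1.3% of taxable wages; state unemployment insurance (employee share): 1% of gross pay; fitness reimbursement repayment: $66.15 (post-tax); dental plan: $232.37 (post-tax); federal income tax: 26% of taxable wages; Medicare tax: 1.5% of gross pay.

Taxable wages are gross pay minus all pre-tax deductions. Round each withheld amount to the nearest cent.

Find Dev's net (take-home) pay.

$2122.90

Pension contribution: $3670.92 × 0.0444 = $162.99
Taxable wages = $3670.92 − $162.99 = $3507.93
Municipal income tax: $3507.93 × 0.013 = $45.60
Federal income tax: $3507.93 × 0.26 = $912.06
State unemployment insurance (employee share): $3670.92 × 0.01 = $36.71
Medicare tax: $3670.92 × 0.015 = $55.06
Paid family leave insurance: $3670.92 × 0.0101 = $37.08
Dental plan: $232.37
Fitness reimbursement repayment: $66.15
Total deductions = $162.99 + $45.60 + $912.06 + $36.71 + $55.06 + $37.08 + $232.37 + $66.15 = $1548.02
Net pay = $3670.92 − $1548.02 = $2122.90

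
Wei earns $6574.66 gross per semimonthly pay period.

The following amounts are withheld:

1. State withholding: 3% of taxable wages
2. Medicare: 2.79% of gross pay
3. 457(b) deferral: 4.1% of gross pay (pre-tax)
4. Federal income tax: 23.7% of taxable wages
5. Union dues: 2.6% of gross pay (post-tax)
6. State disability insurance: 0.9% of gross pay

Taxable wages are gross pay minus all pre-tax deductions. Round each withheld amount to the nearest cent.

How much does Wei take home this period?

457(b) deferral: $6574.66 × 0.041 = $269.56
Taxable wages = $6574.66 − $269.56 = $6305.10
State withholding: $6305.10 × 0.03 = $189.15
Federal income tax: $6305.10 × 0.237 = $1494.31
Medicare: $6574.66 × 0.0279 = $183.43
State disability insurance: $6574.66 × 0.009 = $59.17
Union dues: $6574.66 × 0.026 = $170.94
Total deductions = $269.56 + $189.15 + $1494.31 + $183.43 + $59.17 + $170.94 = $2366.56
Net pay = $6574.66 − $2366.56 = $4208.10

$4208.10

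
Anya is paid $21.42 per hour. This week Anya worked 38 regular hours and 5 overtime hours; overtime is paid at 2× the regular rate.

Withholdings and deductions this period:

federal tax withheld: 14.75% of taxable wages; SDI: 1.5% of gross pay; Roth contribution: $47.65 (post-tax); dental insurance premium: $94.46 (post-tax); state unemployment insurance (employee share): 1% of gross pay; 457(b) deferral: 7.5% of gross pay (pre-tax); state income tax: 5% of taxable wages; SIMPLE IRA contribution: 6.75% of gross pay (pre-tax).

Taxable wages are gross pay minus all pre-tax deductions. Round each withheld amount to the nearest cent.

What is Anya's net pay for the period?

$539.72

Regular pay: 38 × $21.42 = $813.96
Overtime pay: 5 × $21.42 × 2 = $214.20
Gross pay = $813.96 + $214.20 = $1,028.16
457(b) deferral: $1,028.16 × 0.075 = $77.11
SIMPLE IRA contribution: $1,028.16 × 0.0675 = $69.40
Pre-tax total = $77.11 + $69.40 = $146.51
Taxable wages = $1,028.16 − $146.51 = $881.65
State income tax: $881.65 × 0.05 = $44.08
Federal tax withheld: $881.65 × 0.1475 = $130.04
State unemployment insurance (employee share): $1,028.16 × 0.01 = $10.28
SDI: $1,028.16 × 0.015 = $15.42
Roth contribution: $47.65
Dental insurance premium: $94.46
Total deductions = $77.11 + $69.40 + $44.08 + $130.04 + $10.28 + $15.42 + $47.65 + $94.46 = $488.44
Net pay = $1,028.16 − $488.44 = $539.72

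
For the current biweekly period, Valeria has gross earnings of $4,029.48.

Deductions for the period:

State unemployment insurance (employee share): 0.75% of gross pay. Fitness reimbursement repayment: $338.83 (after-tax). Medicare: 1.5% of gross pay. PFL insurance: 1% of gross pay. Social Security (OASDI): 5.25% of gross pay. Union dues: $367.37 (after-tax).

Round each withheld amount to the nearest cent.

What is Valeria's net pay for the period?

State unemployment insurance (employee share): $4,029.48 × 0.0075 = $30.22
Social Security (OASDI): $4,029.48 × 0.0525 = $211.55
Medicare: $4,029.48 × 0.015 = $60.44
PFL insurance: $4,029.48 × 0.01 = $40.29
Fitness reimbursement repayment: $338.83
Union dues: $367.37
Total deductions = $30.22 + $211.55 + $60.44 + $40.29 + $338.83 + $367.37 = $1,048.70
Net pay = $4,029.48 − $1,048.70 = $2,980.78

$2,980.78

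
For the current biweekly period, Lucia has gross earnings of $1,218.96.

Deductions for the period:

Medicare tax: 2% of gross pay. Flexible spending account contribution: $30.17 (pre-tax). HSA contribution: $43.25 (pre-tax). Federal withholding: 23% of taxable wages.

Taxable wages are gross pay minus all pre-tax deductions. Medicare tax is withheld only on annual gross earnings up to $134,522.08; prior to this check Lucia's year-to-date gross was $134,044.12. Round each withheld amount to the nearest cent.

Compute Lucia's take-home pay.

$872.51

HSA contribution: $43.25
Flexible spending account contribution: $30.17
Pre-tax total = $43.25 + $30.17 = $73.42
Taxable wages = $1,218.96 − $73.42 = $1,145.54
Federal withholding: $1,145.54 × 0.23 = $263.47
Medicare tax: only $134,522.08 − $134,044.12 = $477.96 of this check is subject → $477.96 × 0.02 = $9.56
Total deductions = $43.25 + $30.17 + $263.47 + $9.56 = $346.45
Net pay = $1,218.96 − $346.45 = $872.51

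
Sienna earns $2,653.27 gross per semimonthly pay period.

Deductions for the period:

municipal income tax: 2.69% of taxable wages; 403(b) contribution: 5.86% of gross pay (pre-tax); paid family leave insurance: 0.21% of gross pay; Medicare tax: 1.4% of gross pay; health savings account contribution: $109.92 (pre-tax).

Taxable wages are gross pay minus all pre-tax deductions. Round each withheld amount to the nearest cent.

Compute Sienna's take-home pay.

403(b) contribution: $2,653.27 × 0.0586 = $155.48
Health savings account contribution: $109.92
Pre-tax total = $155.48 + $109.92 = $265.40
Taxable wages = $2,653.27 − $265.40 = $2,387.87
Municipal income tax: $2,387.87 × 0.0269 = $64.23
Paid family leave insurance: $2,653.27 × 0.0021 = $5.57
Medicare tax: $2,653.27 × 0.014 = $37.15
Total deductions = $155.48 + $109.92 + $64.23 + $5.57 + $37.15 = $372.35
Net pay = $2,653.27 − $372.35 = $2,280.92

$2,280.92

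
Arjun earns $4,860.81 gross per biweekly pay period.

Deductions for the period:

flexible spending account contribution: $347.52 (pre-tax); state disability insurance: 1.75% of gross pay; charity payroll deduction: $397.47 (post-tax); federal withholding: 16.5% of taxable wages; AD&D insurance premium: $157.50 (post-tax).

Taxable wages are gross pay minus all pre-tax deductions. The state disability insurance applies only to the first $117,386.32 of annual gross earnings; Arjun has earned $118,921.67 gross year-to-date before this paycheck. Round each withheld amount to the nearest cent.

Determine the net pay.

Flexible spending account contribution: $347.52
Taxable wages = $4,860.81 − $347.52 = $4,513.29
Federal withholding: $4,513.29 × 0.165 = $744.69
State disability insurance: annual cap $117,386.32 already reached (YTD $118,921.67), so $0.00
Charity payroll deduction: $397.47
AD&D insurance premium: $157.50
Total deductions = $347.52 + $744.69 + $0.00 + $397.47 + $157.50 = $1,647.18
Net pay = $4,860.81 − $1,647.18 = $3,213.63

$3,213.63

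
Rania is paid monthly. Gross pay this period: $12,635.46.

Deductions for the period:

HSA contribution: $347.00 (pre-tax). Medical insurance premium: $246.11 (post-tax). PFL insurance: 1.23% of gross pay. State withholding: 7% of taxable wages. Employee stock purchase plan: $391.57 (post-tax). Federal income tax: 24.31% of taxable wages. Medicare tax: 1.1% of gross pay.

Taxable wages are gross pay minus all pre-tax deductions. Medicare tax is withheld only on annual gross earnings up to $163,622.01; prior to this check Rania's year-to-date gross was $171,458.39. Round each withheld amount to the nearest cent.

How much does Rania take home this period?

$7,647.85

HSA contribution: $347.00
Taxable wages = $12,635.46 − $347.00 = $12,288.46
State withholding: $12,288.46 × 0.07 = $860.19
Federal income tax: $12,288.46 × 0.2431 = $2,987.32
Medicare tax: annual cap $163,622.01 already reached (YTD $171,458.39), so $0.00
PFL insurance: $12,635.46 × 0.0123 = $155.42
Employee stock purchase plan: $391.57
Medical insurance premium: $246.11
Total deductions = $347.00 + $860.19 + $2,987.32 + $0.00 + $155.42 + $391.57 + $246.11 = $4,987.61
Net pay = $12,635.46 − $4,987.61 = $7,647.85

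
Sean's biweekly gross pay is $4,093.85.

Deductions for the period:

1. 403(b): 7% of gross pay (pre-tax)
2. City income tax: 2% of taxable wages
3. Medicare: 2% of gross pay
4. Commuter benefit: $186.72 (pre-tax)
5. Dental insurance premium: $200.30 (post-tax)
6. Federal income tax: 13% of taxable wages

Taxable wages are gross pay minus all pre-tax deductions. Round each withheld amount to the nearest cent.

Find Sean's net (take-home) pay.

Commuter benefit: $186.72
403(b): $4,093.85 × 0.07 = $286.57
Pre-tax total = $186.72 + $286.57 = $473.29
Taxable wages = $4,093.85 − $473.29 = $3,620.56
Federal income tax: $3,620.56 × 0.13 = $470.67
City income tax: $3,620.56 × 0.02 = $72.41
Medicare: $4,093.85 × 0.02 = $81.88
Dental insurance premium: $200.30
Total deductions = $186.72 + $286.57 + $470.67 + $72.41 + $81.88 + $200.30 = $1,298.55
Net pay = $4,093.85 − $1,298.55 = $2,795.30

$2,795.30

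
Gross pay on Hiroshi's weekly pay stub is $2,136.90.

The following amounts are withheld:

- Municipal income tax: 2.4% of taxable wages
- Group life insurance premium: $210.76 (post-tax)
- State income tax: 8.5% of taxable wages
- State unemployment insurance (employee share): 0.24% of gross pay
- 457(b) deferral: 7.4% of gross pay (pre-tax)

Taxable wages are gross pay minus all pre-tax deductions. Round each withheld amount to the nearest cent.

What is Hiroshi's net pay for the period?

457(b) deferral: $2,136.90 × 0.074 = $158.13
Taxable wages = $2,136.90 − $158.13 = $1,978.77
Municipal income tax: $1,978.77 × 0.024 = $47.49
State income tax: $1,978.77 × 0.085 = $168.20
State unemployment insurance (employee share): $2,136.90 × 0.0024 = $5.13
Group life insurance premium: $210.76
Total deductions = $158.13 + $47.49 + $168.20 + $5.13 + $210.76 = $589.71
Net pay = $2,136.90 − $589.71 = $1,547.19

$1,547.19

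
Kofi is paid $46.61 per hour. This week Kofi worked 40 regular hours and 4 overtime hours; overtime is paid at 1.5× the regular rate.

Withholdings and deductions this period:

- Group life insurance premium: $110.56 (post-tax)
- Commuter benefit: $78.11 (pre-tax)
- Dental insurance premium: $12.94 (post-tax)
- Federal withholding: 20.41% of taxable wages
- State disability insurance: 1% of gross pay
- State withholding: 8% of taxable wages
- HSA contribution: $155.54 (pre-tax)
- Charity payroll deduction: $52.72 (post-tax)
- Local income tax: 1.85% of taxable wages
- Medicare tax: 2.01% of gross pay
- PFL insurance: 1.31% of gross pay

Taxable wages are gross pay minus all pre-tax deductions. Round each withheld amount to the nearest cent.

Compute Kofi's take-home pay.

$1,063.48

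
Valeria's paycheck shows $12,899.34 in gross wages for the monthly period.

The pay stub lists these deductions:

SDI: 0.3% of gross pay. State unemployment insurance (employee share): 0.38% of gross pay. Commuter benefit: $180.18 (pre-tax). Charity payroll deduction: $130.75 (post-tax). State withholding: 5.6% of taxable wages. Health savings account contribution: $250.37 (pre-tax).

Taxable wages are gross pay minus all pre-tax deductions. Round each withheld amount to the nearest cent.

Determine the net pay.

Commuter benefit: $180.18
Health savings account contribution: $250.37
Pre-tax total = $180.18 + $250.37 = $430.55
Taxable wages = $12,899.34 − $430.55 = $12,468.79
State withholding: $12,468.79 × 0.056 = $698.25
State unemployment insurance (employee share): $12,899.34 × 0.0038 = $49.02
SDI: $12,899.34 × 0.003 = $38.70
Charity payroll deduction: $130.75
Total deductions = $180.18 + $250.37 + $698.25 + $49.02 + $38.70 + $130.75 = $1,347.27
Net pay = $12,899.34 − $1,347.27 = $11,552.07

$11,552.07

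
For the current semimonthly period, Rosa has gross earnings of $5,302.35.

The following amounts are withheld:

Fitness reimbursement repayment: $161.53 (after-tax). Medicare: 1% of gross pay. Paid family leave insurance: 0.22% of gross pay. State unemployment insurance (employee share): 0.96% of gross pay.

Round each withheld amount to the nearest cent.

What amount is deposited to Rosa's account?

$5,025.23

Medicare: $5,302.35 × 0.01 = $53.02
State unemployment insurance (employee share): $5,302.35 × 0.0096 = $50.90
Paid family leave insurance: $5,302.35 × 0.0022 = $11.67
Fitness reimbursement repayment: $161.53
Total deductions = $53.02 + $50.90 + $11.67 + $161.53 = $277.12
Net pay = $5,302.35 − $277.12 = $5,025.23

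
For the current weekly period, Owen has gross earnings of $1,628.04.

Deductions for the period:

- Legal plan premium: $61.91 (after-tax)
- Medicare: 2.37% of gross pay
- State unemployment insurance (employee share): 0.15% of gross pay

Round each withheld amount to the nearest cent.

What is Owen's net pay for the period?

Medicare: $1,628.04 × 0.0237 = $38.58
State unemployment insurance (employee share): $1,628.04 × 0.0015 = $2.44
Legal plan premium: $61.91
Total deductions = $38.58 + $2.44 + $61.91 = $102.93
Net pay = $1,628.04 − $102.93 = $1,525.11

$1,525.11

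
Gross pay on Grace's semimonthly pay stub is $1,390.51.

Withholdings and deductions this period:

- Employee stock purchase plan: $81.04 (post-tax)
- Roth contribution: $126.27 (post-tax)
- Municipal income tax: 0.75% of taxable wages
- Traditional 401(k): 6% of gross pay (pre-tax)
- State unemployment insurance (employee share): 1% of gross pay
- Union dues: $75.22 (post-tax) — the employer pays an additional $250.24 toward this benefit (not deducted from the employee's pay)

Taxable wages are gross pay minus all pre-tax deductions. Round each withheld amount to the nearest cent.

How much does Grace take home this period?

$1,000.84

Traditional 401(k): $1,390.51 × 0.06 = $83.43
Taxable wages = $1,390.51 − $83.43 = $1,307.08
Municipal income tax: $1,307.08 × 0.0075 = $9.80
State unemployment insurance (employee share): $1,390.51 × 0.01 = $13.91
Roth contribution: $126.27
Union dues: $75.22
Employee stock purchase plan: $81.04
(Employer's $250.24 toward union dues is not withheld from the employee.)
Total deductions = $83.43 + $9.80 + $13.91 + $126.27 + $75.22 + $81.04 = $389.67
Net pay = $1,390.51 − $389.67 = $1,000.84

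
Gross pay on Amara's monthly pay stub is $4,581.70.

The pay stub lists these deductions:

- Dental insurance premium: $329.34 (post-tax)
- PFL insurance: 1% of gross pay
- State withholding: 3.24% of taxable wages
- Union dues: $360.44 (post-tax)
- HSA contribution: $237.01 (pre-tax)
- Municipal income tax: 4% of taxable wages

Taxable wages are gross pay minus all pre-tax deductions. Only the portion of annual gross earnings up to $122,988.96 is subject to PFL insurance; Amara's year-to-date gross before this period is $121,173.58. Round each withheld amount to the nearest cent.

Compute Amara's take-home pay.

HSA contribution: $237.01
Taxable wages = $4,581.70 − $237.01 = $4,344.69
Municipal income tax: $4,344.69 × 0.04 = $173.79
State withholding: $4,344.69 × 0.0324 = $140.77
PFL insurance: only $122,988.96 − $121,173.58 = $1,815.38 of this check is subject → $1,815.38 × 0.01 = $18.15
Union dues: $360.44
Dental insurance premium: $329.34
Total deductions = $237.01 + $173.79 + $140.77 + $18.15 + $360.44 + $329.34 = $1,259.50
Net pay = $4,581.70 − $1,259.50 = $3,322.20

$3,322.20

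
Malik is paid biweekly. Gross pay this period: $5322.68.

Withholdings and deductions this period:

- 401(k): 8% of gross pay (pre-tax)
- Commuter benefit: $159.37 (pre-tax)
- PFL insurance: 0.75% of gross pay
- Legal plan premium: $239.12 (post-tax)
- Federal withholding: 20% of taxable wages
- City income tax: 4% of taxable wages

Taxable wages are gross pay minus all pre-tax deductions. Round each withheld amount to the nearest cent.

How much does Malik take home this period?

$3321.46

Commuter benefit: $159.37
401(k): $5322.68 × 0.08 = $425.81
Pre-tax total = $159.37 + $425.81 = $585.18
Taxable wages = $5322.68 − $585.18 = $4737.50
City income tax: $4737.50 × 0.04 = $189.50
Federal withholding: $4737.50 × 0.2 = $947.50
PFL insurance: $5322.68 × 0.0075 = $39.92
Legal plan premium: $239.12
Total deductions = $159.37 + $425.81 + $189.50 + $947.50 + $39.92 + $239.12 = $2001.22
Net pay = $5322.68 − $2001.22 = $3321.46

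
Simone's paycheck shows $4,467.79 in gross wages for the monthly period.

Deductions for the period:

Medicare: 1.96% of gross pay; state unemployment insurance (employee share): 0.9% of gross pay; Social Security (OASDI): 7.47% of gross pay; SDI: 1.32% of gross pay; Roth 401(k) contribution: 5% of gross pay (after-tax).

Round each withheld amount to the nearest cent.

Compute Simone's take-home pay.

Medicare: $4,467.79 × 0.0196 = $87.57
Social Security (OASDI): $4,467.79 × 0.0747 = $333.74
State unemployment insurance (employee share): $4,467.79 × 0.009 = $40.21
SDI: $4,467.79 × 0.0132 = $58.97
Roth 401(k) contribution: $4,467.79 × 0.05 = $223.39
Total deductions = $87.57 + $333.74 + $40.21 + $58.97 + $223.39 = $743.88
Net pay = $4,467.79 − $743.88 = $3,723.91

$3,723.91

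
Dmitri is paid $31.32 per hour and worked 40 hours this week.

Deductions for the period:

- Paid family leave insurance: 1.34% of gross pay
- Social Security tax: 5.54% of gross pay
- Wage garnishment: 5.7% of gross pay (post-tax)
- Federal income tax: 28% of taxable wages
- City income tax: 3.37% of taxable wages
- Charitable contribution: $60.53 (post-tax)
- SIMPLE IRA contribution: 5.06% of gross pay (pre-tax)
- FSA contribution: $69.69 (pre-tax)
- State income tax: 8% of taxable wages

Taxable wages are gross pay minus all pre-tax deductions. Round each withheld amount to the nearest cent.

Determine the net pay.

$460.75

Gross pay: 40 × $31.32 = $1,252.80
FSA contribution: $69.69
SIMPLE IRA contribution: $1,252.80 × 0.0506 = $63.39
Pre-tax total = $69.69 + $63.39 = $133.08
Taxable wages = $1,252.80 − $133.08 = $1,119.72
Federal income tax: $1,119.72 × 0.28 = $313.52
City income tax: $1,119.72 × 0.0337 = $37.73
State income tax: $1,119.72 × 0.08 = $89.58
Paid family leave insurance: $1,252.80 × 0.0134 = $16.79
Social Security tax: $1,252.80 × 0.0554 = $69.41
Charitable contribution: $60.53
Wage garnishment: $1,252.80 × 0.057 = $71.41
Total deductions = $69.69 + $63.39 + $313.52 + $37.73 + $89.58 + $16.79 + $69.41 + $60.53 + $71.41 = $792.05
Net pay = $1,252.80 − $792.05 = $460.75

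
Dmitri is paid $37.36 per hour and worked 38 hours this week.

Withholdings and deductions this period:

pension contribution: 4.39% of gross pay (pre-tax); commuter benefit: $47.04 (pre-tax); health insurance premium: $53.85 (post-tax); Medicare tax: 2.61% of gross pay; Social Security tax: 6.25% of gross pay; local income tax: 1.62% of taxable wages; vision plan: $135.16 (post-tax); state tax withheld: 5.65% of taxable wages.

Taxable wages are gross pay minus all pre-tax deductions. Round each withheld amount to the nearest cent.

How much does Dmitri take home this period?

$900.27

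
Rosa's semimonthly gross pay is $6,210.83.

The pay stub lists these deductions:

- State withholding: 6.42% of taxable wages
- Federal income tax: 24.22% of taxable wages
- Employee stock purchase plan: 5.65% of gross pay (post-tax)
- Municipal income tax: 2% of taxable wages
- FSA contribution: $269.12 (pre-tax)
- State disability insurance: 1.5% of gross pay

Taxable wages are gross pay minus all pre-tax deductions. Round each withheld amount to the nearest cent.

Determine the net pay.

FSA contribution: $269.12
Taxable wages = $6,210.83 − $269.12 = $5,941.71
Municipal income tax: $5,941.71 × 0.02 = $118.83
State withholding: $5,941.71 × 0.0642 = $381.46
Federal income tax: $5,941.71 × 0.2422 = $1,439.08
State disability insurance: $6,210.83 × 0.015 = $93.16
Employee stock purchase plan: $6,210.83 × 0.0565 = $350.91
Total deductions = $269.12 + $118.83 + $381.46 + $1,439.08 + $93.16 + $350.91 = $2,652.56
Net pay = $6,210.83 − $2,652.56 = $3,558.27

$3,558.27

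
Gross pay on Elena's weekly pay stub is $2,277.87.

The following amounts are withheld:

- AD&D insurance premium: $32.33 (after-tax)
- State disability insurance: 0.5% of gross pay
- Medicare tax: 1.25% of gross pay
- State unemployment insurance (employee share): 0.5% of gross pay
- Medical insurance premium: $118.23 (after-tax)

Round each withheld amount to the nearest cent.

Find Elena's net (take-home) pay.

$2,076.06

State disability insurance: $2,277.87 × 0.005 = $11.39
State unemployment insurance (employee share): $2,277.87 × 0.005 = $11.39
Medicare tax: $2,277.87 × 0.0125 = $28.47
Medical insurance premium: $118.23
AD&D insurance premium: $32.33
Total deductions = $11.39 + $11.39 + $28.47 + $118.23 + $32.33 = $201.81
Net pay = $2,277.87 − $201.81 = $2,076.06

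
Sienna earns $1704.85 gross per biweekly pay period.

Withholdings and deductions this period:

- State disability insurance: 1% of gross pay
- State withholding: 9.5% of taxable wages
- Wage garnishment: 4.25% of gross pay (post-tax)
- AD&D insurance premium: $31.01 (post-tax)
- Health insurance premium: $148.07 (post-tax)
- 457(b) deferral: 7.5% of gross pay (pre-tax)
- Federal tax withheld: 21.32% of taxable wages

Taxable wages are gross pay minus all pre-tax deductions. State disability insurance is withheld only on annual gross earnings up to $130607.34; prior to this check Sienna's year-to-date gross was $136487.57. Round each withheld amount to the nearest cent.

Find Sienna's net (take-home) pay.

$839.43

457(b) deferral: $1704.85 × 0.075 = $127.86
Taxable wages = $1704.85 − $127.86 = $1576.99
State withholding: $1576.99 × 0.095 = $149.81
Federal tax withheld: $1576.99 × 0.2132 = $336.21
State disability insurance: annual cap $130607.34 already reached (YTD $136487.57), so $0.00
Health insurance premium: $148.07
AD&D insurance premium: $31.01
Wage garnishment: $1704.85 × 0.0425 = $72.46
Total deductions = $127.86 + $149.81 + $336.21 + $0.00 + $148.07 + $31.01 + $72.46 = $865.42
Net pay = $1704.85 − $865.42 = $839.43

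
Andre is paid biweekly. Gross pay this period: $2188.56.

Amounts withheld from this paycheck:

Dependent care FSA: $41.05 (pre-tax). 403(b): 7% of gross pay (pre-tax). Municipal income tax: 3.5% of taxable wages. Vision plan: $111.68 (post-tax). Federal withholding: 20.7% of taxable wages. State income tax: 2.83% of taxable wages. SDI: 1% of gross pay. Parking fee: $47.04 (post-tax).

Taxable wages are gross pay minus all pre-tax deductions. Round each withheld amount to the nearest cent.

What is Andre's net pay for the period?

Dependent care FSA: $41.05
403(b): $2188.56 × 0.07 = $153.20
Pre-tax total = $41.05 + $153.20 = $194.25
Taxable wages = $2188.56 − $194.25 = $1994.31
State income tax: $1994.31 × 0.0283 = $56.44
Municipal income tax: $1994.31 × 0.035 = $69.80
Federal withholding: $1994.31 × 0.207 = $412.82
SDI: $2188.56 × 0.01 = $21.89
Parking fee: $47.04
Vision plan: $111.68
Total deductions = $41.05 + $153.20 + $56.44 + $69.80 + $412.82 + $21.89 + $47.04 + $111.68 = $913.92
Net pay = $2188.56 − $913.92 = $1274.64

$1274.64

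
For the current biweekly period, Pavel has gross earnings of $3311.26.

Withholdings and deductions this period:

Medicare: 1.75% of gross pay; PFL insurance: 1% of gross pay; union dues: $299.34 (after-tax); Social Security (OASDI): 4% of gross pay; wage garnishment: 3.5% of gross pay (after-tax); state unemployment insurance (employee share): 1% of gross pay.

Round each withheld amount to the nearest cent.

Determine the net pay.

Medicare: $3311.26 × 0.0175 = $57.95
State unemployment insurance (employee share): $3311.26 × 0.01 = $33.11
Social Security (OASDI): $3311.26 × 0.04 = $132.45
PFL insurance: $3311.26 × 0.01 = $33.11
Wage garnishment: $3311.26 × 0.035 = $115.89
Union dues: $299.34
Total deductions = $57.95 + $33.11 + $132.45 + $33.11 + $115.89 + $299.34 = $671.85
Net pay = $3311.26 − $671.85 = $2639.41

$2639.41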